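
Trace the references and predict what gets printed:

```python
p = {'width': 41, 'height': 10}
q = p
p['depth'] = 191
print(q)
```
{'width': 41, 'height': 10, 'depth': 191}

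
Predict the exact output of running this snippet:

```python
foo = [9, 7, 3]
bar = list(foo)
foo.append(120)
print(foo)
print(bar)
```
[9, 7, 3, 120]
[9, 7, 3]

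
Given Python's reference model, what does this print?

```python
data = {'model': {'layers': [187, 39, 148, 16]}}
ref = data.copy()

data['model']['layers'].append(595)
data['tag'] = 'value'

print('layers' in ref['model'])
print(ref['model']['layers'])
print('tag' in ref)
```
True
[187, 39, 148, 16, 595]
False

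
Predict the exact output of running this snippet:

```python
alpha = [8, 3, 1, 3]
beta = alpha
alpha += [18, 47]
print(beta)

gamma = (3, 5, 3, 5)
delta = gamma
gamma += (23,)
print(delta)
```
[8, 3, 1, 3, 18, 47]
(3, 5, 3, 5)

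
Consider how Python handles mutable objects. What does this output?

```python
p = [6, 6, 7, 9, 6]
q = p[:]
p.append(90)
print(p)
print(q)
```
[6, 6, 7, 9, 6, 90]
[6, 6, 7, 9, 6]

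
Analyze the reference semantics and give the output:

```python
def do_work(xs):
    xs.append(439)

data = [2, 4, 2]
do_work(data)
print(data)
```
[2, 4, 2, 439]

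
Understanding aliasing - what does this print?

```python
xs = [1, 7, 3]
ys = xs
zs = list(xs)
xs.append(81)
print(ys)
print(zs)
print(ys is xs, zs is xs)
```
[1, 7, 3, 81]
[1, 7, 3]
True False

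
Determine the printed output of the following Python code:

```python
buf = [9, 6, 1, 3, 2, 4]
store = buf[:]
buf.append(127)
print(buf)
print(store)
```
[9, 6, 1, 3, 2, 4, 127]
[9, 6, 1, 3, 2, 4]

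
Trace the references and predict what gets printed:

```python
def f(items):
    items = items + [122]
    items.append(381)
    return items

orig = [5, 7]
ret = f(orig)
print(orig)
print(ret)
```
[5, 7]
[5, 7, 122, 381]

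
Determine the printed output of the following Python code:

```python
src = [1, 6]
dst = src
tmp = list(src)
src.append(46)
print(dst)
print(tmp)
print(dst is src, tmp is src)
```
[1, 6, 46]
[1, 6]
True False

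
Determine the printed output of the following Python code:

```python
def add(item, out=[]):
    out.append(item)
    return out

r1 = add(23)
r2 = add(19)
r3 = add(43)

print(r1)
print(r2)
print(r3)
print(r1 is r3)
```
[23, 19, 43]
[23, 19, 43]
[23, 19, 43]
True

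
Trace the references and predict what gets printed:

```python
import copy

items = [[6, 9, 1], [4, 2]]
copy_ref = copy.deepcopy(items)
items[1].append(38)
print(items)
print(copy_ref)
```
[[6, 9, 1], [4, 2, 38]]
[[6, 9, 1], [4, 2]]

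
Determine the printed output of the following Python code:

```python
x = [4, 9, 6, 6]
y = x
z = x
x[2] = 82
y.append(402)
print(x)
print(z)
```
[4, 9, 82, 6, 402]
[4, 9, 82, 6, 402]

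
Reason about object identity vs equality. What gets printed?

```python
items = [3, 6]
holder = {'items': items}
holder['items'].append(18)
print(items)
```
[3, 6, 18]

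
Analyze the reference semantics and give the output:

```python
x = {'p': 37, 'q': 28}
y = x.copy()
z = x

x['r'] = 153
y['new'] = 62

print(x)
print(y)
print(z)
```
{'p': 37, 'q': 28, 'r': 153}
{'p': 37, 'q': 28, 'new': 62}
{'p': 37, 'q': 28, 'r': 153}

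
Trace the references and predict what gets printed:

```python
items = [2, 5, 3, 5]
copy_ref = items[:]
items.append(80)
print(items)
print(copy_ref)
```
[2, 5, 3, 5, 80]
[2, 5, 3, 5]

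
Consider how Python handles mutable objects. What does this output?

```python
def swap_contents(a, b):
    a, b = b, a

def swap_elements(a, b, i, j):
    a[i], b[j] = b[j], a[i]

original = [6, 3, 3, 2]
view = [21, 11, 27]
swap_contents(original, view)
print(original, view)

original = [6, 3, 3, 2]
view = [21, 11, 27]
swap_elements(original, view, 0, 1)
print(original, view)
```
[6, 3, 3, 2] [21, 11, 27]
[11, 3, 3, 2] [21, 6, 27]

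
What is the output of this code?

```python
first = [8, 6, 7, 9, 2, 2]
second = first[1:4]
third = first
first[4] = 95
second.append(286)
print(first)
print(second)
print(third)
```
[8, 6, 7, 9, 95, 2]
[6, 7, 9, 286]
[8, 6, 7, 9, 95, 2]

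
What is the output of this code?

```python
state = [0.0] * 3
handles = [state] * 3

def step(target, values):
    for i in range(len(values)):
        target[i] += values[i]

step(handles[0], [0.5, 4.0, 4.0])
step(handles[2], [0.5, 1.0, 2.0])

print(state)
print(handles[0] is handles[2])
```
[1.0, 5.0, 6.0]
True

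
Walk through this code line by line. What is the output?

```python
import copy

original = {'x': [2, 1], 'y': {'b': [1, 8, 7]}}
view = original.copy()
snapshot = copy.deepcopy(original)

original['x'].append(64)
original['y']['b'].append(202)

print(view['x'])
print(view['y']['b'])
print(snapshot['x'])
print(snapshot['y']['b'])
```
[2, 1, 64]
[1, 8, 7, 202]
[2, 1]
[1, 8, 7]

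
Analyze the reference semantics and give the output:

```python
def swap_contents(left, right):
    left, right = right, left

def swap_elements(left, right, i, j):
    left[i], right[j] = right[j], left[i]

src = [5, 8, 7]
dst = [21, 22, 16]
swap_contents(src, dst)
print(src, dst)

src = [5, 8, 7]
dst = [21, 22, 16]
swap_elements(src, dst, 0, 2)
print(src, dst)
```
[5, 8, 7] [21, 22, 16]
[16, 8, 7] [21, 22, 5]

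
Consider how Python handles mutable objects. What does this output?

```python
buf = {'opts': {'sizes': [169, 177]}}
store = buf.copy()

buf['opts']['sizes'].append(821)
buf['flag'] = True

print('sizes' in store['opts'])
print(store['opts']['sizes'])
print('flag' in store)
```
True
[169, 177, 821]
False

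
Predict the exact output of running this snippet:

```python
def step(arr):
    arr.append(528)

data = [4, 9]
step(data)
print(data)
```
[4, 9, 528]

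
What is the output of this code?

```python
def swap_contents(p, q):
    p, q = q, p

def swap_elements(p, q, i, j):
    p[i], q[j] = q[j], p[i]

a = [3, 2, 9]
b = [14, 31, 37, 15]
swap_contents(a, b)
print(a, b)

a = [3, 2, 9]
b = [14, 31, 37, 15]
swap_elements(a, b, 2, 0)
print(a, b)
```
[3, 2, 9] [14, 31, 37, 15]
[3, 2, 14] [9, 31, 37, 15]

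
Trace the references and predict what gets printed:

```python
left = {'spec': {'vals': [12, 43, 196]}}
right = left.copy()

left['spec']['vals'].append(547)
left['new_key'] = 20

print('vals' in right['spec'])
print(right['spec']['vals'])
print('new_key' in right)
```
True
[12, 43, 196, 547]
False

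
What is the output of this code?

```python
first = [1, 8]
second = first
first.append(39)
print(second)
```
[1, 8, 39]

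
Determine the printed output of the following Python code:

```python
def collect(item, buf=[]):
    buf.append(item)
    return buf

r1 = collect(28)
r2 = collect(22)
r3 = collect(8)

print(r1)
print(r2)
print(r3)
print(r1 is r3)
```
[28, 22, 8]
[28, 22, 8]
[28, 22, 8]
True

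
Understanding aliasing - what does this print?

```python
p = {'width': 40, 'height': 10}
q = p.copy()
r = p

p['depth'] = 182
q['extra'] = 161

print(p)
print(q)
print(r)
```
{'width': 40, 'height': 10, 'depth': 182}
{'width': 40, 'height': 10, 'extra': 161}
{'width': 40, 'height': 10, 'depth': 182}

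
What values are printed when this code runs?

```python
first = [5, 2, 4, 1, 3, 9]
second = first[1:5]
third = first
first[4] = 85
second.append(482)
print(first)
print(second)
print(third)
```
[5, 2, 4, 1, 85, 9]
[2, 4, 1, 3, 482]
[5, 2, 4, 1, 85, 9]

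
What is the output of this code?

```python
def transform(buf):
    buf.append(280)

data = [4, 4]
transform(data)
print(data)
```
[4, 4, 280]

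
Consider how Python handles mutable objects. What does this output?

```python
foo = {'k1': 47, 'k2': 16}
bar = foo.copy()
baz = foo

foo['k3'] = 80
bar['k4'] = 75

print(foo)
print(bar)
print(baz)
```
{'k1': 47, 'k2': 16, 'k3': 80}
{'k1': 47, 'k2': 16, 'k4': 75}
{'k1': 47, 'k2': 16, 'k3': 80}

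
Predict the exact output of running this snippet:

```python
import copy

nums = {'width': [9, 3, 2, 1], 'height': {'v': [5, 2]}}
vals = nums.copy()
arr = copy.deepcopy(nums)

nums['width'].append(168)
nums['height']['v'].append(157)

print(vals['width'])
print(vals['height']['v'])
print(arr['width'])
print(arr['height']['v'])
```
[9, 3, 2, 1, 168]
[5, 2, 157]
[9, 3, 2, 1]
[5, 2]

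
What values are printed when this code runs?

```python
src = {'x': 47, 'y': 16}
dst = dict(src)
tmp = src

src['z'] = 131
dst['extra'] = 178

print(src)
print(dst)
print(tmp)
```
{'x': 47, 'y': 16, 'z': 131}
{'x': 47, 'y': 16, 'extra': 178}
{'x': 47, 'y': 16, 'z': 131}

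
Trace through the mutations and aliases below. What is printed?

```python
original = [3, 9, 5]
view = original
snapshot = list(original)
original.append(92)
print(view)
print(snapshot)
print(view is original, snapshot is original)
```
[3, 9, 5, 92]
[3, 9, 5]
True False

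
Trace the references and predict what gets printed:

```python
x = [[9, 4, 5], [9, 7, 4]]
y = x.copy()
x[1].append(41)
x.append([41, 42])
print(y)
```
[[9, 4, 5], [9, 7, 4, 41]]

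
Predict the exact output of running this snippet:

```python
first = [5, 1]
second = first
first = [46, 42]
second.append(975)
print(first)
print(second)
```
[46, 42]
[5, 1, 975]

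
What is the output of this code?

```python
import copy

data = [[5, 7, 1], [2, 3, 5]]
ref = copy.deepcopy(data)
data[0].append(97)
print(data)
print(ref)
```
[[5, 7, 1, 97], [2, 3, 5]]
[[5, 7, 1], [2, 3, 5]]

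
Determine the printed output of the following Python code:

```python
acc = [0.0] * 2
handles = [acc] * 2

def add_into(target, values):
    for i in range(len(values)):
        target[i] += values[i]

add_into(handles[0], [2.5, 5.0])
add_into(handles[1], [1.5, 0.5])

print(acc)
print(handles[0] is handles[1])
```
[4.0, 5.5]
True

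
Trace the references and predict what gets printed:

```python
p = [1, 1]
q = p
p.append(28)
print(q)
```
[1, 1, 28]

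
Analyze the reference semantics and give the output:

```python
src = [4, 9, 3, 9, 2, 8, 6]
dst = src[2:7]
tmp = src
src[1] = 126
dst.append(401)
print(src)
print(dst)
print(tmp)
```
[4, 126, 3, 9, 2, 8, 6]
[3, 9, 2, 8, 6, 401]
[4, 126, 3, 9, 2, 8, 6]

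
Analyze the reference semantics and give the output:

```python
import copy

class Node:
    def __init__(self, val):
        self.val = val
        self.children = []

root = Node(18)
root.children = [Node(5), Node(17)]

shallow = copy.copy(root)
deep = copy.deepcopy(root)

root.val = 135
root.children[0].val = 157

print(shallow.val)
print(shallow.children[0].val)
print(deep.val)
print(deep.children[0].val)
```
18
157
18
5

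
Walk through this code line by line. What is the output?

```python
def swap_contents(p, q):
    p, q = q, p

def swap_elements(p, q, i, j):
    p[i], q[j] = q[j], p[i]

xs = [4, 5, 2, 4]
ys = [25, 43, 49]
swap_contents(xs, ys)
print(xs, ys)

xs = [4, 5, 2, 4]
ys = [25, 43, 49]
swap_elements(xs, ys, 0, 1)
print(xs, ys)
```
[4, 5, 2, 4] [25, 43, 49]
[43, 5, 2, 4] [25, 4, 49]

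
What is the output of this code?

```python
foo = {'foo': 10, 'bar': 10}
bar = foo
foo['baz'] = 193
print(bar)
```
{'foo': 10, 'bar': 10, 'baz': 193}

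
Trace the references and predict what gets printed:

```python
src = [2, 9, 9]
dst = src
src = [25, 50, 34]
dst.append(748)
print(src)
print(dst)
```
[25, 50, 34]
[2, 9, 9, 748]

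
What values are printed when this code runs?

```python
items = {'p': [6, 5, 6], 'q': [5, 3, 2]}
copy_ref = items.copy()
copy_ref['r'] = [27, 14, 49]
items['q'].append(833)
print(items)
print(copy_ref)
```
{'p': [6, 5, 6], 'q': [5, 3, 2, 833]}
{'p': [6, 5, 6], 'q': [5, 3, 2, 833], 'r': [27, 14, 49]}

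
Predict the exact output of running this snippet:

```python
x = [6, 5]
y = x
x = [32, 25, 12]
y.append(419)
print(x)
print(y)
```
[32, 25, 12]
[6, 5, 419]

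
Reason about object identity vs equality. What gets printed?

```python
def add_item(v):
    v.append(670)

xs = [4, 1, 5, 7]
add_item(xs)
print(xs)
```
[4, 1, 5, 7, 670]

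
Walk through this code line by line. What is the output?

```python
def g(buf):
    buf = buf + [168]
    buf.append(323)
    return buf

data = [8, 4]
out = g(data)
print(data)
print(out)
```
[8, 4]
[8, 4, 168, 323]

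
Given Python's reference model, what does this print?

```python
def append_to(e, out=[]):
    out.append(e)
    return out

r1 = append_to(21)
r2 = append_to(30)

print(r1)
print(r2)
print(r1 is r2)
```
[21, 30]
[21, 30]
True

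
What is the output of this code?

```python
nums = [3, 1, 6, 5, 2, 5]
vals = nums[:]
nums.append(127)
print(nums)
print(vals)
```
[3, 1, 6, 5, 2, 5, 127]
[3, 1, 6, 5, 2, 5]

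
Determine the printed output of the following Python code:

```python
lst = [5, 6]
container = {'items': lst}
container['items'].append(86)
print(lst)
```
[5, 6, 86]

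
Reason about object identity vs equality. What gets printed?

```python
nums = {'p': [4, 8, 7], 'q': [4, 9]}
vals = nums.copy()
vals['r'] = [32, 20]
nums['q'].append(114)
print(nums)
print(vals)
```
{'p': [4, 8, 7], 'q': [4, 9, 114]}
{'p': [4, 8, 7], 'q': [4, 9, 114], 'r': [32, 20]}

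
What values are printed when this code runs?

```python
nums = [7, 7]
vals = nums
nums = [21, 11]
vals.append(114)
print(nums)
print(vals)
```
[21, 11]
[7, 7, 114]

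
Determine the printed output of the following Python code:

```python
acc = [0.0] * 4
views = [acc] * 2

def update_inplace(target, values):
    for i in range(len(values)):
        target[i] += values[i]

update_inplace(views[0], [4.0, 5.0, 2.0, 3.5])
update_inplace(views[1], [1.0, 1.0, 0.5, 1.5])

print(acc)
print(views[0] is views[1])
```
[5.0, 6.0, 2.5, 5.0]
True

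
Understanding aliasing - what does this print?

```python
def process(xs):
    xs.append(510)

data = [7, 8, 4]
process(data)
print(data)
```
[7, 8, 4, 510]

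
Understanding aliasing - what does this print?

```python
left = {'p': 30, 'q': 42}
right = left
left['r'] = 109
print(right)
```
{'p': 30, 'q': 42, 'r': 109}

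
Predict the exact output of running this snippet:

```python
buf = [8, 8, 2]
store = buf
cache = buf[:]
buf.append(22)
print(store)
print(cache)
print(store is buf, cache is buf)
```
[8, 8, 2, 22]
[8, 8, 2]
True False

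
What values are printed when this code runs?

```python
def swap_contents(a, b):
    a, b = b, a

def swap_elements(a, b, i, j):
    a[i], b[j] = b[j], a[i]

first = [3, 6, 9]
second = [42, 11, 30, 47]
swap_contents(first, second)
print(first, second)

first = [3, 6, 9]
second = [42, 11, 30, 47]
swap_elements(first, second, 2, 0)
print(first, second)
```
[3, 6, 9] [42, 11, 30, 47]
[3, 6, 42] [9, 11, 30, 47]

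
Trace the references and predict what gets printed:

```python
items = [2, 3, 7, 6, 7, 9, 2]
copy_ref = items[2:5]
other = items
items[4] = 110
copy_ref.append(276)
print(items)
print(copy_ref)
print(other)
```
[2, 3, 7, 6, 110, 9, 2]
[7, 6, 7, 276]
[2, 3, 7, 6, 110, 9, 2]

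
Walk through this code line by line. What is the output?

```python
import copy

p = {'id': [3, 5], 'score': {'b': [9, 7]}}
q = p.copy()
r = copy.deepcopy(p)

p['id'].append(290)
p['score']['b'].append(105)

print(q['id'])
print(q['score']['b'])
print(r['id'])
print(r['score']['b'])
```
[3, 5, 290]
[9, 7, 105]
[3, 5]
[9, 7]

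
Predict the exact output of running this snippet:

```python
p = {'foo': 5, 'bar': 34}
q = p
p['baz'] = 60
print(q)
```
{'foo': 5, 'bar': 34, 'baz': 60}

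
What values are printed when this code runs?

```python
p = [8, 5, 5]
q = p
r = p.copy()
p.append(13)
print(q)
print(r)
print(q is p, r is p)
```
[8, 5, 5, 13]
[8, 5, 5]
True False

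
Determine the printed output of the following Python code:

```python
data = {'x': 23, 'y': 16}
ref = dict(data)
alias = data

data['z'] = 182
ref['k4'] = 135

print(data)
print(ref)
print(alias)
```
{'x': 23, 'y': 16, 'z': 182}
{'x': 23, 'y': 16, 'k4': 135}
{'x': 23, 'y': 16, 'z': 182}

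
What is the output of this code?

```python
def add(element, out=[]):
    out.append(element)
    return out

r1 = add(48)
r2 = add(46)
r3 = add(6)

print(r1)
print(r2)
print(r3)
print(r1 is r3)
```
[48, 46, 6]
[48, 46, 6]
[48, 46, 6]
True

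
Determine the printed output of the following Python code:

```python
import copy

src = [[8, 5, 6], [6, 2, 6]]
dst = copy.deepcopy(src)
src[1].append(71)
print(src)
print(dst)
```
[[8, 5, 6], [6, 2, 6, 71]]
[[8, 5, 6], [6, 2, 6]]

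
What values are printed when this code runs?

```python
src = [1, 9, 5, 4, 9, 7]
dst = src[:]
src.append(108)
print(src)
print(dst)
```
[1, 9, 5, 4, 9, 7, 108]
[1, 9, 5, 4, 9, 7]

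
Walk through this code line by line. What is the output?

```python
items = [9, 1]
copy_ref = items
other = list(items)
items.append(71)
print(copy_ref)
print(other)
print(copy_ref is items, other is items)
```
[9, 1, 71]
[9, 1]
True False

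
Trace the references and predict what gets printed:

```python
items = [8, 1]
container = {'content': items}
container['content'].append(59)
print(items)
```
[8, 1, 59]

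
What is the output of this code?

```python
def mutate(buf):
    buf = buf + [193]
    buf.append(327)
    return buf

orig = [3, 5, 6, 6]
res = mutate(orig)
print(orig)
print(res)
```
[3, 5, 6, 6]
[3, 5, 6, 6, 193, 327]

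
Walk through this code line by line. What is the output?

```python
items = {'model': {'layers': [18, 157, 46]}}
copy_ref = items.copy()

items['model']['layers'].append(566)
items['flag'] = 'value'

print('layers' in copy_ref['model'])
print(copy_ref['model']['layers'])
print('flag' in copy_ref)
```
True
[18, 157, 46, 566]
False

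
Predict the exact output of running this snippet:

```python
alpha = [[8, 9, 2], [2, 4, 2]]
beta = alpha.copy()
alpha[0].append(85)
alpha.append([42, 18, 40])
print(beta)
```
[[8, 9, 2, 85], [2, 4, 2]]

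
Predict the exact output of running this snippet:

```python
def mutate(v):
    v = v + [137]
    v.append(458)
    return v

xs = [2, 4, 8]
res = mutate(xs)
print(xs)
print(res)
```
[2, 4, 8]
[2, 4, 8, 137, 458]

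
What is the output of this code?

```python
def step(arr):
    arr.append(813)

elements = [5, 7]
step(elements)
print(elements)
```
[5, 7, 813]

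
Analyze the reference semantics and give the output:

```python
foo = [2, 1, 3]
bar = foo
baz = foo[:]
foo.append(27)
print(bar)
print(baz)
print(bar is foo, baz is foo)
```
[2, 1, 3, 27]
[2, 1, 3]
True False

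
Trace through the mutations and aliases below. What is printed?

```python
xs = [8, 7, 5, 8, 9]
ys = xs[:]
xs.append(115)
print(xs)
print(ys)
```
[8, 7, 5, 8, 9, 115]
[8, 7, 5, 8, 9]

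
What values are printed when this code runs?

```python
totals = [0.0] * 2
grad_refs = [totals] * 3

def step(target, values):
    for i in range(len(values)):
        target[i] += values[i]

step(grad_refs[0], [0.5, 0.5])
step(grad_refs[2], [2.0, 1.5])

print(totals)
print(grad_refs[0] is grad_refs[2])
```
[2.5, 2.0]
True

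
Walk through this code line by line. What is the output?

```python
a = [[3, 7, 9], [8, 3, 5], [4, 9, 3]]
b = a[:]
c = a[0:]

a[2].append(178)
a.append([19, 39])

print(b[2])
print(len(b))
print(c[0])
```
[4, 9, 3, 178]
3
[3, 7, 9]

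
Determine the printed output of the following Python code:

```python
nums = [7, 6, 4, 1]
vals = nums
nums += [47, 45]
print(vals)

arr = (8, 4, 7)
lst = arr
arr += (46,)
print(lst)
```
[7, 6, 4, 1, 47, 45]
(8, 4, 7)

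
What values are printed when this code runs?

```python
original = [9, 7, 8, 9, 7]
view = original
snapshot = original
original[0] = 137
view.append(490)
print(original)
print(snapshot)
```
[137, 7, 8, 9, 7, 490]
[137, 7, 8, 9, 7, 490]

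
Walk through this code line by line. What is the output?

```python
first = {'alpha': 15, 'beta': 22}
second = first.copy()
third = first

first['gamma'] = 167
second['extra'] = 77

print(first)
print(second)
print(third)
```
{'alpha': 15, 'beta': 22, 'gamma': 167}
{'alpha': 15, 'beta': 22, 'extra': 77}
{'alpha': 15, 'beta': 22, 'gamma': 167}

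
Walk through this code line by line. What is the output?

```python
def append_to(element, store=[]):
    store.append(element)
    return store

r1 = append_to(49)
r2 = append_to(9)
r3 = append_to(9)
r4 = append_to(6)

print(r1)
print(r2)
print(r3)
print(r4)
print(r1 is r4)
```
[49, 9, 9, 6]
[49, 9, 9, 6]
[49, 9, 9, 6]
[49, 9, 9, 6]
True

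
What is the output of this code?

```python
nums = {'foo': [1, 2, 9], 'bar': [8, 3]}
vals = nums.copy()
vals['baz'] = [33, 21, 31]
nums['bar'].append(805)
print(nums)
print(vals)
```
{'foo': [1, 2, 9], 'bar': [8, 3, 805]}
{'foo': [1, 2, 9], 'bar': [8, 3, 805], 'baz': [33, 21, 31]}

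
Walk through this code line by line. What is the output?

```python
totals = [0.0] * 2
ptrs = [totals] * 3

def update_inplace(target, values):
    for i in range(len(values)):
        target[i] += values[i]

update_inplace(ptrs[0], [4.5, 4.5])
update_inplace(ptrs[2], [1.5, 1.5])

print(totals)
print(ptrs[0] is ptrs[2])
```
[6.0, 6.0]
True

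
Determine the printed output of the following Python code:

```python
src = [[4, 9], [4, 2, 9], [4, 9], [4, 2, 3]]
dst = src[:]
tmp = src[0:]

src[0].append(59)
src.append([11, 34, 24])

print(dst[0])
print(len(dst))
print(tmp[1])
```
[4, 9, 59]
4
[4, 2, 9]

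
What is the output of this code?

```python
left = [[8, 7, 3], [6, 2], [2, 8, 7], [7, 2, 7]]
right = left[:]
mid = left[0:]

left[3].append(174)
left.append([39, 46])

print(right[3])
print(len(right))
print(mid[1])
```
[7, 2, 7, 174]
4
[6, 2]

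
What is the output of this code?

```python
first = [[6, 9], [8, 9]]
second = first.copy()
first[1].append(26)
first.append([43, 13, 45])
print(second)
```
[[6, 9], [8, 9, 26]]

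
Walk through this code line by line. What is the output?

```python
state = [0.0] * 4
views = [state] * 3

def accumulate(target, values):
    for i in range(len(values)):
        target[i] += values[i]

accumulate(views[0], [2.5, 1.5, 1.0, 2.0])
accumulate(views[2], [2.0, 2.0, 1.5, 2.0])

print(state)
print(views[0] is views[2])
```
[4.5, 3.5, 2.5, 4.0]
True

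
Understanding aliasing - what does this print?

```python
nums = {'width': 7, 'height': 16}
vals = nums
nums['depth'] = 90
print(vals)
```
{'width': 7, 'height': 16, 'depth': 90}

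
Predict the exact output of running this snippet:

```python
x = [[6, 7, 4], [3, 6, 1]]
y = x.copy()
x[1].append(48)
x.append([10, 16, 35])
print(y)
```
[[6, 7, 4], [3, 6, 1, 48]]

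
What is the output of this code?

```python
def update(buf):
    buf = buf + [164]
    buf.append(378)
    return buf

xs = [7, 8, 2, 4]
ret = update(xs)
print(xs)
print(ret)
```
[7, 8, 2, 4]
[7, 8, 2, 4, 164, 378]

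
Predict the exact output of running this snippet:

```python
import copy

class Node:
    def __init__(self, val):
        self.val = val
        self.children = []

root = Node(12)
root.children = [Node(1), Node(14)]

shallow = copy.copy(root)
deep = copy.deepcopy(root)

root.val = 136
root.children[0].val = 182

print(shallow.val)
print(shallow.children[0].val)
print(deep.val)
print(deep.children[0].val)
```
12
182
12
1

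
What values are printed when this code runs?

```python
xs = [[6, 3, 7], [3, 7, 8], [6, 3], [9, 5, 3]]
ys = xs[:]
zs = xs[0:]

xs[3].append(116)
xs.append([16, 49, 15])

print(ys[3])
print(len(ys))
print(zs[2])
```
[9, 5, 3, 116]
4
[6, 3]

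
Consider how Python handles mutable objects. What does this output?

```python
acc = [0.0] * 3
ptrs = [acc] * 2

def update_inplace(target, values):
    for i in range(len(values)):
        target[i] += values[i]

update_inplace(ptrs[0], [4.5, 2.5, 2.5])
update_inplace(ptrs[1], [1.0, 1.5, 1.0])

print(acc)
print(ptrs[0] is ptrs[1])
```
[5.5, 4.0, 3.5]
True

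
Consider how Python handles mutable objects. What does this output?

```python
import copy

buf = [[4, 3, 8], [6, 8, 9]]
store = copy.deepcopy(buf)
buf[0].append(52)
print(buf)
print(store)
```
[[4, 3, 8, 52], [6, 8, 9]]
[[4, 3, 8], [6, 8, 9]]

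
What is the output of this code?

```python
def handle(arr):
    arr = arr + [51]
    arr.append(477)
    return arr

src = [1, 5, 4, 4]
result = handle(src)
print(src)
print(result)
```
[1, 5, 4, 4]
[1, 5, 4, 4, 51, 477]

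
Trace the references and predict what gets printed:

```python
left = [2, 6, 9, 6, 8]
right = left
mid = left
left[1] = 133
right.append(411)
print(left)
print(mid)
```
[2, 133, 9, 6, 8, 411]
[2, 133, 9, 6, 8, 411]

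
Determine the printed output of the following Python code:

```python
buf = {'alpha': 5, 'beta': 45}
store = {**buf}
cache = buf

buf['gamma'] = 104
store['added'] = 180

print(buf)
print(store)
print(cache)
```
{'alpha': 5, 'beta': 45, 'gamma': 104}
{'alpha': 5, 'beta': 45, 'added': 180}
{'alpha': 5, 'beta': 45, 'gamma': 104}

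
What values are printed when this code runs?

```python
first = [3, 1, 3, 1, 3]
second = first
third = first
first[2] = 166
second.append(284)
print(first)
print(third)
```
[3, 1, 166, 1, 3, 284]
[3, 1, 166, 1, 3, 284]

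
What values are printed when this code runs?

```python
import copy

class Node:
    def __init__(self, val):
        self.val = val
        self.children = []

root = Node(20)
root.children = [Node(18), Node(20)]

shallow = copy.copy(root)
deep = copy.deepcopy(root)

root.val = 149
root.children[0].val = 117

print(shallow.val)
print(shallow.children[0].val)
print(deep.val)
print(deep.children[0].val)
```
20
117
20
18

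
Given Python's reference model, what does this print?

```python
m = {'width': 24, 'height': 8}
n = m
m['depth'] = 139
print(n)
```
{'width': 24, 'height': 8, 'depth': 139}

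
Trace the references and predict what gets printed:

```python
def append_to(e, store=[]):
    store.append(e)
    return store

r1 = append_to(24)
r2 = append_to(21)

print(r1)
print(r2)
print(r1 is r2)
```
[24, 21]
[24, 21]
True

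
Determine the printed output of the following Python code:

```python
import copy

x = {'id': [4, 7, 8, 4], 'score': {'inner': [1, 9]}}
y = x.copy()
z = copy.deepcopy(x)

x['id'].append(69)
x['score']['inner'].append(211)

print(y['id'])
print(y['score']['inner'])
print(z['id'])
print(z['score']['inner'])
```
[4, 7, 8, 4, 69]
[1, 9, 211]
[4, 7, 8, 4]
[1, 9]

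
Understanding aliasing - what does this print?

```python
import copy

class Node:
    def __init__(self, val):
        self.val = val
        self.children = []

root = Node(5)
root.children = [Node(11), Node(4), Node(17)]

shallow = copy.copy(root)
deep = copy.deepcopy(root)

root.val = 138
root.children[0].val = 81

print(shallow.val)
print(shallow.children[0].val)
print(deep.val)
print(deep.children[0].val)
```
5
81
5
11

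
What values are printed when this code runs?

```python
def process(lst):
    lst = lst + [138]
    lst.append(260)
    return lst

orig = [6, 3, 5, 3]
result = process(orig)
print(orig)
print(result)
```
[6, 3, 5, 3]
[6, 3, 5, 3, 138, 260]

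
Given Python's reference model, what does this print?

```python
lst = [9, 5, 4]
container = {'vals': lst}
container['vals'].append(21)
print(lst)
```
[9, 5, 4, 21]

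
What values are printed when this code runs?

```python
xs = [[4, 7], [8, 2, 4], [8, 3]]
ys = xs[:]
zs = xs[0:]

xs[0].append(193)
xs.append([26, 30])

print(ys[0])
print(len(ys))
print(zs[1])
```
[4, 7, 193]
3
[8, 2, 4]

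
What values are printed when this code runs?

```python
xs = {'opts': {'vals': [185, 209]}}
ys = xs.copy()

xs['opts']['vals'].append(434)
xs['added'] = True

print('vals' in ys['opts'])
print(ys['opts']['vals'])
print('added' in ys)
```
True
[185, 209, 434]
False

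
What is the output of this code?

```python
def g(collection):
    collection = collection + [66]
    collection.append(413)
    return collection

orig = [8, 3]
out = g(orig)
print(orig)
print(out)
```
[8, 3]
[8, 3, 66, 413]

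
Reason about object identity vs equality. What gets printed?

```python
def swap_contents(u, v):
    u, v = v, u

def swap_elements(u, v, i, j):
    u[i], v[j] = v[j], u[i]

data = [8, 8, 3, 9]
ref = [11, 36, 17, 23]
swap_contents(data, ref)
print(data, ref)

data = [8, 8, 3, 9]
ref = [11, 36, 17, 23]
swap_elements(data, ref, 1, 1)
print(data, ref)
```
[8, 8, 3, 9] [11, 36, 17, 23]
[8, 36, 3, 9] [11, 8, 17, 23]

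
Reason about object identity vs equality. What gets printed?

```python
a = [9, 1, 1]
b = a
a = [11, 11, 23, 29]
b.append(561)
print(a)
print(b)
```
[11, 11, 23, 29]
[9, 1, 1, 561]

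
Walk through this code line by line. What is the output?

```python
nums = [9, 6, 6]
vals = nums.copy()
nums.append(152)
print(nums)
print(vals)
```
[9, 6, 6, 152]
[9, 6, 6]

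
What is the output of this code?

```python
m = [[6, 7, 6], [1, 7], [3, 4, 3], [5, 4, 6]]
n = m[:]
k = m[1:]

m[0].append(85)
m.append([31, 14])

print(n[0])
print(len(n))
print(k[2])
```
[6, 7, 6, 85]
4
[5, 4, 6]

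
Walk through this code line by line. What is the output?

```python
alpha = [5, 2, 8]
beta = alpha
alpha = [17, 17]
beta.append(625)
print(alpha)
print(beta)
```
[17, 17]
[5, 2, 8, 625]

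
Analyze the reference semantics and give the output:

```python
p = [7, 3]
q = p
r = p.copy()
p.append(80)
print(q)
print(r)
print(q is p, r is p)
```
[7, 3, 80]
[7, 3]
True False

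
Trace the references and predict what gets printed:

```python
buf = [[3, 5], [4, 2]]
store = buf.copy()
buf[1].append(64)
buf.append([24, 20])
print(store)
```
[[3, 5], [4, 2, 64]]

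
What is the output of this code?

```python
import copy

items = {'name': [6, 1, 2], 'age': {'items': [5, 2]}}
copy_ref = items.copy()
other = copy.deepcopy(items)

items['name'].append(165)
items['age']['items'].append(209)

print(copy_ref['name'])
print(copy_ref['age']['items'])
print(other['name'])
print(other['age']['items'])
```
[6, 1, 2, 165]
[5, 2, 209]
[6, 1, 2]
[5, 2]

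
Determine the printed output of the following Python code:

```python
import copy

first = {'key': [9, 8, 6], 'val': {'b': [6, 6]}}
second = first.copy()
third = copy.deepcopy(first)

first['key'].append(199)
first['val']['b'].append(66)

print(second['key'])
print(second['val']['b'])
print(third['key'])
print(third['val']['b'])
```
[9, 8, 6, 199]
[6, 6, 66]
[9, 8, 6]
[6, 6]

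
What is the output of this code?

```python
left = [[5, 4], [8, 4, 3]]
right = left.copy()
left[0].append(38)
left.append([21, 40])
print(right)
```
[[5, 4, 38], [8, 4, 3]]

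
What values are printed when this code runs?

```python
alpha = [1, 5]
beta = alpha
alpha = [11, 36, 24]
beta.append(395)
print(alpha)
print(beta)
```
[11, 36, 24]
[1, 5, 395]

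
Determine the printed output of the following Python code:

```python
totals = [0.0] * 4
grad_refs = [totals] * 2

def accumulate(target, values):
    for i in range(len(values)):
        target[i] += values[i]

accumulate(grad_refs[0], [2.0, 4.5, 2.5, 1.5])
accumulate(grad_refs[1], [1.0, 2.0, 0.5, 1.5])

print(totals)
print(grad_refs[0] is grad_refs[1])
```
[3.0, 6.5, 3.0, 3.0]
True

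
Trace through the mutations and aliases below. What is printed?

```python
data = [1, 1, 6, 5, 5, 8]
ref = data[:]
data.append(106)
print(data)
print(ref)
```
[1, 1, 6, 5, 5, 8, 106]
[1, 1, 6, 5, 5, 8]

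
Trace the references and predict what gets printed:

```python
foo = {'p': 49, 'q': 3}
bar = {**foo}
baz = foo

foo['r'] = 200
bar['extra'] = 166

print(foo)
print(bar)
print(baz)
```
{'p': 49, 'q': 3, 'r': 200}
{'p': 49, 'q': 3, 'extra': 166}
{'p': 49, 'q': 3, 'r': 200}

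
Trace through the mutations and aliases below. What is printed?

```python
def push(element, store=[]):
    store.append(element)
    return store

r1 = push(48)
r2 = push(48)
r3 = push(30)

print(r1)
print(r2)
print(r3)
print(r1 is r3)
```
[48, 48, 30]
[48, 48, 30]
[48, 48, 30]
True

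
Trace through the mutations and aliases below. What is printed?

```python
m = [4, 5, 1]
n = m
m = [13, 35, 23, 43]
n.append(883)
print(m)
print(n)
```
[13, 35, 23, 43]
[4, 5, 1, 883]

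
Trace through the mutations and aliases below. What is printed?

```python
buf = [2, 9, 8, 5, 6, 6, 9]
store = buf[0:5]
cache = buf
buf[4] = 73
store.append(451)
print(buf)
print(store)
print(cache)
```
[2, 9, 8, 5, 73, 6, 9]
[2, 9, 8, 5, 6, 451]
[2, 9, 8, 5, 73, 6, 9]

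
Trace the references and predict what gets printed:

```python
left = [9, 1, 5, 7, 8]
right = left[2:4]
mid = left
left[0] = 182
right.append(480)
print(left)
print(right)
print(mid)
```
[182, 1, 5, 7, 8]
[5, 7, 480]
[182, 1, 5, 7, 8]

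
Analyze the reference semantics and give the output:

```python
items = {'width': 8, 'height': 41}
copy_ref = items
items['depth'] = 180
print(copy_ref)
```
{'width': 8, 'height': 41, 'depth': 180}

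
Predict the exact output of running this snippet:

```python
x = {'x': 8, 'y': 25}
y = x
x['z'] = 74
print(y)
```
{'x': 8, 'y': 25, 'z': 74}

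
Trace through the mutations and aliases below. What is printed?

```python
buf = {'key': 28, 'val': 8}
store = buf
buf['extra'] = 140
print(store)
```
{'key': 28, 'val': 8, 'extra': 140}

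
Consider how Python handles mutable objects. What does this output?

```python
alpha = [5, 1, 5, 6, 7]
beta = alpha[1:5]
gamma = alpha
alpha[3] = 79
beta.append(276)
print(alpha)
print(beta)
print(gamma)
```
[5, 1, 5, 79, 7]
[1, 5, 6, 7, 276]
[5, 1, 5, 79, 7]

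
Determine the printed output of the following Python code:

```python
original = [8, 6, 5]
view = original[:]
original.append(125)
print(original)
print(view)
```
[8, 6, 5, 125]
[8, 6, 5]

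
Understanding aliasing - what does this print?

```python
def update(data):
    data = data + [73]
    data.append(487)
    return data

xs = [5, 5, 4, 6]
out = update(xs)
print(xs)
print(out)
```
[5, 5, 4, 6]
[5, 5, 4, 6, 73, 487]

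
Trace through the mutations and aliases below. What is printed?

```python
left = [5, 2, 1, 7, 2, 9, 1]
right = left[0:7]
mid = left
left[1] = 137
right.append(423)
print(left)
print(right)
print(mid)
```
[5, 137, 1, 7, 2, 9, 1]
[5, 2, 1, 7, 2, 9, 1, 423]
[5, 137, 1, 7, 2, 9, 1]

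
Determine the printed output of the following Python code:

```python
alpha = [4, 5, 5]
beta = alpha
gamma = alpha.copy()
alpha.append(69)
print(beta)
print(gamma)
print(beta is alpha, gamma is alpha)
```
[4, 5, 5, 69]
[4, 5, 5]
True False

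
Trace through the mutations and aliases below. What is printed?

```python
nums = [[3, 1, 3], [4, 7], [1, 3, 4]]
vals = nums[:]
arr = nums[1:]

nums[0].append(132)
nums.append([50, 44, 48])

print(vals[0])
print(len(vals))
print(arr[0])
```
[3, 1, 3, 132]
3
[4, 7]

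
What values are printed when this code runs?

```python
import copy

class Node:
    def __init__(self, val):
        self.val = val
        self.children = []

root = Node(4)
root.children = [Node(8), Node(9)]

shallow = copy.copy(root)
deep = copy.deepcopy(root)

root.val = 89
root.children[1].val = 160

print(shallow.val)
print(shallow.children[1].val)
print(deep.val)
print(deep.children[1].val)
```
4
160
4
9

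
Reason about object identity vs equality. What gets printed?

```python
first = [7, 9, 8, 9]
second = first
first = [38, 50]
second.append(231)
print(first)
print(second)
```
[38, 50]
[7, 9, 8, 9, 231]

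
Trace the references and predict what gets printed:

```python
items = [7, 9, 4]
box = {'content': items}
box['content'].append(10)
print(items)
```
[7, 9, 4, 10]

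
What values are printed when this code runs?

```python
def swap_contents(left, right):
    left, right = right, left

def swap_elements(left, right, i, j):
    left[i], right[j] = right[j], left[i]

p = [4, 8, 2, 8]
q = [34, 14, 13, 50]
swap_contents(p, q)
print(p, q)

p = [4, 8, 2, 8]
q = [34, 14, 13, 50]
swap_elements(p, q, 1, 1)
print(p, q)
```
[4, 8, 2, 8] [34, 14, 13, 50]
[4, 14, 2, 8] [34, 8, 13, 50]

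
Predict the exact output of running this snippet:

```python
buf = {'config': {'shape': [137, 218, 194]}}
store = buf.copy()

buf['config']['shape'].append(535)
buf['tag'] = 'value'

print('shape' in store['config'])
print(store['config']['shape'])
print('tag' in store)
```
True
[137, 218, 194, 535]
False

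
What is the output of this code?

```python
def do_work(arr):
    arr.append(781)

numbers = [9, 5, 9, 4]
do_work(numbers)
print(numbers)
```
[9, 5, 9, 4, 781]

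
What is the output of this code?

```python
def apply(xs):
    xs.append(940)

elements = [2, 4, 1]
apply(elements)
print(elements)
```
[2, 4, 1, 940]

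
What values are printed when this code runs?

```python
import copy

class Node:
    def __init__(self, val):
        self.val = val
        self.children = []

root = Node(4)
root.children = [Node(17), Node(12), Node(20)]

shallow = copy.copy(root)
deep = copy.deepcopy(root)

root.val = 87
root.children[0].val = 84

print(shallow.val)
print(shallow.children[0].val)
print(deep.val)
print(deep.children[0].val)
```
4
84
4
17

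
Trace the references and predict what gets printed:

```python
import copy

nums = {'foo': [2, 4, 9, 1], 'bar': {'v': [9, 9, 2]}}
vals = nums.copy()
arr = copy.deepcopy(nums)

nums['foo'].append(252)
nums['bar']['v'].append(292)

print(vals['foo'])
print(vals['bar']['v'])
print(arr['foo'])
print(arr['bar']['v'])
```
[2, 4, 9, 1, 252]
[9, 9, 2, 292]
[2, 4, 9, 1]
[9, 9, 2]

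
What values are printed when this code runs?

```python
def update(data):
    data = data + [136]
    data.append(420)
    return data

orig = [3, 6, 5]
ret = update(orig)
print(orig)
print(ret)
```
[3, 6, 5]
[3, 6, 5, 136, 420]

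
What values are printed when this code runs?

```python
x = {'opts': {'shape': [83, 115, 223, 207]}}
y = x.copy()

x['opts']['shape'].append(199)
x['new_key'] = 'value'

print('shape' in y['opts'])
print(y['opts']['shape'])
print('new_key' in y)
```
True
[83, 115, 223, 207, 199]
False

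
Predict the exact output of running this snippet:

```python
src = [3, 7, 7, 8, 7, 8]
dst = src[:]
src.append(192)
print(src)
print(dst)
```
[3, 7, 7, 8, 7, 8, 192]
[3, 7, 7, 8, 7, 8]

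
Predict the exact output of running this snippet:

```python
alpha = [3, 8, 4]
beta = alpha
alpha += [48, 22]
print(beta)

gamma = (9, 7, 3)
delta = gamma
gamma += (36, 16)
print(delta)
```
[3, 8, 4, 48, 22]
(9, 7, 3)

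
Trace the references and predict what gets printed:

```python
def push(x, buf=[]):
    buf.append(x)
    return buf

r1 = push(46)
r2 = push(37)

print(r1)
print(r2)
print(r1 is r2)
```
[46, 37]
[46, 37]
True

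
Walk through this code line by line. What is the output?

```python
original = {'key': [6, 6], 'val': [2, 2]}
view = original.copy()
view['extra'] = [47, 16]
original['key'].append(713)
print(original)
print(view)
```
{'key': [6, 6, 713], 'val': [2, 2]}
{'key': [6, 6, 713], 'val': [2, 2], 'extra': [47, 16]}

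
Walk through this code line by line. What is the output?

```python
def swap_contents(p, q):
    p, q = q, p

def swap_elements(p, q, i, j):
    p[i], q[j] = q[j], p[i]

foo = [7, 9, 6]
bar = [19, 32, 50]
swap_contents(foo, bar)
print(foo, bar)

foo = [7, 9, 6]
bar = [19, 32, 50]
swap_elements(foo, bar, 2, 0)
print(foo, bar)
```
[7, 9, 6] [19, 32, 50]
[7, 9, 19] [6, 32, 50]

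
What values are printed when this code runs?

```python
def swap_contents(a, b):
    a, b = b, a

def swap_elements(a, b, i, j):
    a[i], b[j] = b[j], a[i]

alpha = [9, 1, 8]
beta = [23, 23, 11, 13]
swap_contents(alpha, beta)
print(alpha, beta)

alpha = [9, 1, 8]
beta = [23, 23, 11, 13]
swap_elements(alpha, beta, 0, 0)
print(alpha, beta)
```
[9, 1, 8] [23, 23, 11, 13]
[23, 1, 8] [9, 23, 11, 13]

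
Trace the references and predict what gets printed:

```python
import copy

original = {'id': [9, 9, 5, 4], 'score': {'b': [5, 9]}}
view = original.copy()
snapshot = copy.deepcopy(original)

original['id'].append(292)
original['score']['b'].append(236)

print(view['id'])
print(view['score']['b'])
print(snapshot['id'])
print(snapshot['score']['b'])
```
[9, 9, 5, 4, 292]
[5, 9, 236]
[9, 9, 5, 4]
[5, 9]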